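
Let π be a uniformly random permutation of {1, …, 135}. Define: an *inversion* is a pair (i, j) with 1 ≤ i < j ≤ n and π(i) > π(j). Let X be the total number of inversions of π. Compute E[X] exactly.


Write X = Σ X_I over the C(135, 2) = 9045 pairs i < j, with X_I the indicator of one inversion.
There are 9045 indicators.
For each fixed pair i < j, the values π(i) and π(j) are two distinct elements of {1, …, 135} in uniformly random order; by symmetry P[π(i) > π(j)] = 1/2.
By linearity: E[X] = 9045 · (1/2) = C(135, 2) · (1/2) = 9045/2 = 9045/2 ≈ 4522.5000.

E[X] = 9045/2 = 4522.5000.


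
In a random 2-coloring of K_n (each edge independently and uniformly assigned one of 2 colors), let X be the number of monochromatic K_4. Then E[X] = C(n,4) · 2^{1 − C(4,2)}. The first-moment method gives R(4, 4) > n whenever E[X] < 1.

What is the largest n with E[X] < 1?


We need C(n, 4) · 2^{1 − 6} < 1, i.e. C(n, 4) < 2^{6 − 1} = 32.
Check values of n near the boundary:
  n = 4: C(4, 4) = 1; 1 < 32? YES
  n = 5: C(5, 4) = 5; 5 < 32? YES
  n = 6: C(6, 4) = 15; 15 < 32? YES
  n = 7: C(7, 4) = 35; 35 < 32? NO
  n = 8: C(8, 4) = 70; 70 < 32? NO
The largest n with C(n, 4) < 32 is n = 6 (where E[X] = 15/32 ≈ 0.468750). Hence R(4, 4) > 6, i.e. R(4, 4) ≥ 7.

Largest n = 6; hence R(4, 4) > 6.


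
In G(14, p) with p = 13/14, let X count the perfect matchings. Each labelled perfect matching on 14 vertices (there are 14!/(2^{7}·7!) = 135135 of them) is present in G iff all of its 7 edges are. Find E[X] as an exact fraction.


K_14 has 14!/(2^{7}·7!) = 135135 labelled perfect matchings.
For each such perfect matching H, let X_H = 1 if all 7 edges of H are present in G. Then P[X_H = 1] = p^{7} = (13/14)^{7} = 62748517/105413504.
By linearity of expectation: E[X] = Σ_H E[X_H] = 135135 · p^{7} = 135135 · 62748517/105413504 = 1211360120685/15059072.
Numerically: E[X] ≈ 80441.

E[X] = 135135 · (13/14)^{7} = 1211360120685/15059072 ≈ 80441.


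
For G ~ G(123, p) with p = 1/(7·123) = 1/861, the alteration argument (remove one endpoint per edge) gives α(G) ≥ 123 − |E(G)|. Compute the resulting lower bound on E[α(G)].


E[|E(G)|] = C(123, 2)·p = 7503 · (1/861) = 61/7.
E[α(G)] ≥ n − E[|E(G)|] = 123 − 61/7 = 800/7.
Numerically: ≈ 114.2857.
(This is only a lower bound; the true E[α(G)] may be larger.)

E[α(G)] ≥ 800/7 ≈ 114.2857.


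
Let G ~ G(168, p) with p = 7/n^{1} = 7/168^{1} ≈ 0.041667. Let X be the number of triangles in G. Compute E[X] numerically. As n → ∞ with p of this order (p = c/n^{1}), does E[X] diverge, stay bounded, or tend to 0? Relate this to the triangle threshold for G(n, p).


Number of potential triangles: C(168, 3) = 776216.
Each occurs with probability p³ ≈ (0.041667)³ ≈ 7.2337963e-05.
By linearity: E[X] = C(168, 3)·p³ ≈ 776216 · 7.2337963e-05 ≈ 56.14988.
Here α = 1, so p = 7/n is exactly at the triangle threshold p ~ 1/n. Asymptotically E[X] → c³/6 = 7³/6 = 343/6 ≈ 57.16667, a bounded constant. In this regime the triangle count is asymptotically Poisson(c³/6).

E[X] ≈ 56.14988; in regime p = Θ(1/n^{1}) E[X] stays bounded (at the triangle threshold p ~ 1/n).


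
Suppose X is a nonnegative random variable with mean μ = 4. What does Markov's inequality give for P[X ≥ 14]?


μ = E[X] = 4, a = 14.
Markov: P[X ≥ 14] ≤ μ/a = (4)/14 = 2/7.
Numerically: ≈ 0.285714.
(Since a = 14 > μ = 4.000000, the bound 2/7 is < 1 and informative.)

P[X ≥ 14] ≤ 2/7 ≈ 0.285714.


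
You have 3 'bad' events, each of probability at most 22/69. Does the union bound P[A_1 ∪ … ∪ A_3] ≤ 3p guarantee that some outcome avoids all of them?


Union bound: P[∪_{i=1}^{3} A_i] ≤ Σ_i P[A_i] ≤ 3·p = 3·(22/69) = 22/23.
Numerically: 22/23 ≈ 0.9565.
Is 22/23 < 1? YES.
Since P[∪ A_i] ≤ 22/23 < 1, the complement has P[∩ A_i^c] ≥ 1 − 22/23 = 1/23 > 0, so some outcome avoids every A_i.

3·p = 22/23 ≈ 0.9565; existence CERTIFIED by the union bound.


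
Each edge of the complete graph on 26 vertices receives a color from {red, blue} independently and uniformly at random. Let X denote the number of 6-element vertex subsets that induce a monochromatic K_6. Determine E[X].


Let X = Σ_S X_S over the C(26, 6) = 230230 subsets S of size 6, where X_S = 1 if the K_6 on S is monochromatic.
For a fixed S, the K_6 on S has C(6, 2) = 15 edges. P[all 15 edges red] = (1/2)^15, and likewise for blue, so P[monochromatic] = 2·(1/2)^15 = 2^{1 − 15} = 1/16384.
Summing: E[X] = C(26, 6) · 2^{1 − 15} = 230230 · 1/16384 = 115115/8192.
Numerically: E[X] ≈ 14.052.

E[X] = C(26,6)·2^(1−C(6,2)) = 115115/8192 ≈ 14.052.


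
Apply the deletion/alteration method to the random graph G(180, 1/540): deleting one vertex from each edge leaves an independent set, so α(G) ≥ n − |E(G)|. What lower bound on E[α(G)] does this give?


E[|E(G)|] = C(180, 2)·p = 16110 · (1/540) = 179/6.
E[α(G)] ≥ n − E[|E(G)|] = 180 − 179/6 = 901/6.
Numerically: ≈ 150.1667.
(This is only a lower bound; the true E[α(G)] may be larger.)

E[α(G)] ≥ 901/6 ≈ 150.1667.


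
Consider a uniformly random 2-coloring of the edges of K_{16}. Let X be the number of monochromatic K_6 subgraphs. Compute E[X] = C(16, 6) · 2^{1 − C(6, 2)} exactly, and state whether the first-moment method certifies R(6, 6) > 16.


E[X] = C(16, 6) · 2^{1 − 15} = 8008 · 2^{−14} = 8008/16384.
As a reduced fraction: E[X] = 1001/2048 ≈ 0.489.
Is E[X] < 1? YES.
Since E[X] < 1, there exists a 2-coloring of K_{16} with no monochromatic K_6; hence R(6, 6) > 16.

E[X] = 1001/2048 ≈ 0.489; E[X] < 1, so R(6, 6) > 16.


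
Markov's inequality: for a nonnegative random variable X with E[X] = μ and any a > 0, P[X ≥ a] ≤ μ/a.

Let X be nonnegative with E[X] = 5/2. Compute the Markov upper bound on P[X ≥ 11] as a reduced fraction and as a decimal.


μ = E[X] = 5/2, a = 11.
Markov: P[X ≥ 11] ≤ μ/a = (5/2)/11 = 5/22.
Numerically: ≈ 0.22727.
(Since a = 11 > μ = 2.50000, the bound 5/22 is < 1 and informative.)

P[X ≥ 11] ≤ 5/22 ≈ 0.22727.


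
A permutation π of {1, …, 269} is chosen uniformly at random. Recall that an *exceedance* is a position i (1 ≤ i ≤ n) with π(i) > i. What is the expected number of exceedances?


Write X = Σ_{i=1}^{269} X_i, where X_i = 1_{π(i) > i}.
For each fixed i, π(i) is uniform over {1, …, 269} (marginal of a uniform permutation), so P[π(i) > i] = (n − i)/n. Summing: Σ_{i=1}^{269} (n − i)/n = (0 + 1 + … + 268)/269 = 269(269 − 1)/(2·269) = (269 − 1)/2.
Hence E[X] = Σ_{i=1}^{269} (269 − i)/269 = 134 ≈ 134.0000.

E[X] = 134 = 134.0000.


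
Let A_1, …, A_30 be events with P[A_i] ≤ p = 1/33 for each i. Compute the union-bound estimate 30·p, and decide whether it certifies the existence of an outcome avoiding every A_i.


Union bound: P[∪_{i=1}^{30} A_i] ≤ Σ_i P[A_i] ≤ 30·p = 30·(1/33) = 10/11.
Numerically: 10/11 ≈ 0.9091.
Is 10/11 < 1? YES.
Since P[∪ A_i] ≤ 10/11 < 1, the complement has P[∩ A_i^c] ≥ 1 − 10/11 = 1/11 > 0, so some outcome avoids every A_i.

30·p = 10/11 ≈ 0.9091; existence CERTIFIED by the union bound.


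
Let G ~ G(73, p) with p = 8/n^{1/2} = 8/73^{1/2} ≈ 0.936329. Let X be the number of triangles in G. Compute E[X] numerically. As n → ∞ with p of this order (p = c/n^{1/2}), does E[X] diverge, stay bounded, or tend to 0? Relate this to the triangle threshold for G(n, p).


Number of potential triangles: C(73, 3) = 62196.
Each occurs with probability p³ ≈ (0.936329)³ ≈ 8.20891334e-01.
By linearity: E[X] = C(73, 3)·p³ ≈ 62196 · 8.20891334e-01 ≈ 51056.157394.
Since α = 1/2 < 1, p = c/n^{1/2} ≫ 1/n is above the triangle threshold p ~ 1/n. Asymptotically E[X] ~ (c³/6)·n^{3(1−α)} = (8³/6)·n^{1.5} → ∞; triangles are abundant w.h.p.

E[X] ≈ 51056.157394; in regime p = Θ(1/n^{1/2}) E[X] diverges (above the triangle threshold p ~ 1/n).


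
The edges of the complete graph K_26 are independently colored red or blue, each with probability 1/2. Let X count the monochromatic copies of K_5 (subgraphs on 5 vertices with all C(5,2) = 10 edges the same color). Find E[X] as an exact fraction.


Let X = Σ_S X_S over the C(26, 5) = 65780 subsets S of size 5, where X_S = 1 if the K_5 on S is monochromatic.
For a fixed S, the K_5 on S has C(5, 2) = 10 edges. P[all 10 edges red] = (1/2)^10, and likewise for blue, so P[monochromatic] = 2·(1/2)^10 = 2^{1 − 10} = 1/512.
Summing: E[X] = C(26, 5) · 2^{1 − 10} = 65780 · 1/512 = 16445/128.
Numerically: E[X] ≈ 128.476562.

E[X] = C(26,5)·2^(1−C(5,2)) = 16445/128 ≈ 128.476562.


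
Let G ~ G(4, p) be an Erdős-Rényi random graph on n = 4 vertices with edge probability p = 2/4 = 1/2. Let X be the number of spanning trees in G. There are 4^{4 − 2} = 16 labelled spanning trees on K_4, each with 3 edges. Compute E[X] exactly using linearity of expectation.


K_4 has 4^{4 − 2} = 16 labelled spanning trees.
For each such spanning tree H, let X_H = 1 if all 3 edges of H are present in G. Then P[X_H = 1] = p^{3} = (1/2)^{3} = 1/8.
By linearity: E[X] = Σ_H E[X_H] = 16 · p^{3} = 16 · 1/8 = 2.
Numerically: E[X] ≈ 2.

E[X] = 16 · (1/2)^{3} = 2 ≈ 2.


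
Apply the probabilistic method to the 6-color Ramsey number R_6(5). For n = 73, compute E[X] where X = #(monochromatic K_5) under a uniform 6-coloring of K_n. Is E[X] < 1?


E[X] = C(73, 5) · 6^{1 − 10} = 15020334 · 6^{−9} = 15020334/10077696.
As a reduced fraction: E[X] = 834463/559872 ≈ 1.490.
Is E[X] < 1? NO.
Since E[X] ≥ 1, the first-moment bound is inconclusive at n = 73; it does NOT by itself certify R_6(5) > 73.

E[X] = 834463/559872 ≈ 1.490; E[X] ≥ 1; first-moment method inconclusive here.


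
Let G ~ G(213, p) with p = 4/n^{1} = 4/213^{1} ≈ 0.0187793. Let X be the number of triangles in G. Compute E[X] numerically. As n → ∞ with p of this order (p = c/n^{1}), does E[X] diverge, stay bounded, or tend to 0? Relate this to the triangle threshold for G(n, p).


Number of potential triangles: C(213, 3) = 1587986.
Each occurs with probability p³ ≈ (0.0187793)³ ≈ 6.62279273e-06.
By linearity: E[X] = C(213, 3)·p³ ≈ 1587986 · 6.62279273e-06 ≈ 10.516902.
Here α = 1, so p = 4/n is exactly at the triangle threshold p ~ 1/n. Asymptotically E[X] → c³/6 = 4³/6 = 32/3 ≈ 10.666667, a bounded constant. In this regime the triangle count is asymptotically Poisson(c³/6).

E[X] ≈ 10.516902; in regime p = Θ(1/n^{1}) E[X] stays bounded (at the triangle threshold p ~ 1/n).


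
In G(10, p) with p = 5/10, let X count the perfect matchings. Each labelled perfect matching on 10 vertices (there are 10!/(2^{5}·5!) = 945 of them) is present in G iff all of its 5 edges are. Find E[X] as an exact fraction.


K_10 has 10!/(2^{5}·5!) = 945 labelled perfect matchings.
For each such perfect matching H, let X_H = 1 if all 5 edges of H are present in G. Then P[X_H = 1] = p^{5} = (1/2)^{5} = 1/32.
By linearity: E[X] = Σ_H E[X_H] = 945 · p^{5} = 945 · 1/32 = 945/32.
Numerically: E[X] ≈ 29.5312.

E[X] = 945 · (1/2)^{5} = 945/32 ≈ 29.5312.


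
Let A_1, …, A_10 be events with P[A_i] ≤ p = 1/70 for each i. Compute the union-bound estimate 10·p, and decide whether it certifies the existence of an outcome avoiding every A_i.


Union bound: P[∪_{i=1}^{10} A_i] ≤ Σ_i P[A_i] ≤ 10·p = 10·(1/70) = 1/7.
Numerically: 1/7 ≈ 0.142857.
Is 1/7 < 1? YES.
Since P[∪ A_i] ≤ 1/7 < 1, the complement has P[∩ A_i^c] ≥ 1 − 1/7 = 6/7 > 0, so some outcome avoids every A_i.

10·p = 1/7 ≈ 0.142857; existence CERTIFIED by the union bound.


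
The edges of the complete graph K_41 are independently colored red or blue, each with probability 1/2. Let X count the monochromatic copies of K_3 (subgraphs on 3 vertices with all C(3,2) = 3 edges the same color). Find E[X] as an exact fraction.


Let X = Σ_S X_S over the C(41, 3) = 10660 subsets S of size 3, where X_S = 1 if the K_3 on S is monochromatic.
For a fixed S, the K_3 on S has C(3, 2) = 3 edges. P[all 3 edges red] = (1/2)^3, and likewise for blue, so P[monochromatic] = 2·(1/2)^3 = 2^{1 − 3} = 1/4.
By linearity of expectation: E[X] = C(41, 3) · 2^{1 − 3} = 10660 · 1/4 = 2665.
Numerically: E[X] ≈ 2665.0000.

E[X] = C(41,3)·2^(1−C(3,2)) = 2665 ≈ 2665.0000.


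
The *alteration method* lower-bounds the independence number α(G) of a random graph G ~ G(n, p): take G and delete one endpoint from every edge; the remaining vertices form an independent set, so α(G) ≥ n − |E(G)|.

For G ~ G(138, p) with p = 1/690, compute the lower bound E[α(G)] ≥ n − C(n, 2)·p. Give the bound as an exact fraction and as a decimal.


E[|E(G)|] = C(138, 2)·p = 9453 · (1/690) = 137/10.
E[α(G)] ≥ n − E[|E(G)|] = 138 − 137/10 = 1243/10.
Numerically: ≈ 124.3000.
(This is only a lower bound; the true E[α(G)] may be larger.)

E[α(G)] ≥ 1243/10 ≈ 124.3000.


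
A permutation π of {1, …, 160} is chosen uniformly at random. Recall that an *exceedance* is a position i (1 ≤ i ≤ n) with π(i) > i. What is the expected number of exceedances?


Write X = Σ_{i=1}^{160} X_i, where X_i = 1_{π(i) > i}.
For each fixed i, π(i) is uniform over {1, …, 160} (marginal of a uniform permutation), so P[π(i) > i] = (n − i)/n. Summing: Σ_{i=1}^{160} (n − i)/n = (0 + 1 + … + 159)/160 = 160(160 − 1)/(2·160) = (160 − 1)/2.
Hence E[X] = Σ_{i=1}^{160} (160 − i)/160 = 159/2 ≈ 79.500000.

E[X] = 159/2 = 79.500000.


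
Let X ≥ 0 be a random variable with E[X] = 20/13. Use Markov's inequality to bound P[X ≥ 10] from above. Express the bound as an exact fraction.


μ = E[X] = 20/13, a = 10.
Markov: P[X ≥ 10] ≤ μ/a = (20/13)/10 = 2/13.
Numerically: ≈ 0.1538.
(Since a = 10 > μ = 1.5385, the bound 2/13 is < 1 and informative.)

P[X ≥ 10] ≤ 2/13 ≈ 0.1538.


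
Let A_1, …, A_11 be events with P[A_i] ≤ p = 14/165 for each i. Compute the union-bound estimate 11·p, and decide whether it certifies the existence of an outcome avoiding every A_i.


Union bound: P[∪_{i=1}^{11} A_i] ≤ Σ_i P[A_i] ≤ 11·p = 11·(14/165) = 14/15.
Numerically: 14/15 ≈ 0.9333333.
Is 14/15 < 1? YES.
Since P[∪ A_i] ≤ 14/15 < 1, the complement has P[∩ A_i^c] ≥ 1 − 14/15 = 1/15 > 0, so some outcome avoids every A_i.

11·p = 14/15 ≈ 0.9333333; existence CERTIFIED by the union bound.


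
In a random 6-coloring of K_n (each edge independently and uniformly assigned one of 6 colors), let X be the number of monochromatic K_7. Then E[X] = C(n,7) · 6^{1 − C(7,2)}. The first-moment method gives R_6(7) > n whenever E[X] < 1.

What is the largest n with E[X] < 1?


We need C(n, 7) · 6^{1 − 21} < 1, i.e. C(n, 7) < 6^{21 − 1} = 3656158440062976.
Check values of n near the boundary:
  n = 567: C(567, 7) = 3601671315933933; 3601671315933933 < 3656158440062976? YES
  n = 568: C(568, 7) = 3646611956239704; 3646611956239704 < 3656158440062976? YES
  n = 569: C(569, 7) = 3692032389858348; 3692032389858348 < 3656158440062976? NO
The largest n with C(n, 7) < 3656158440062976 is n = 568 (where E[X] = 16882462760369/16926659444736 ≈ 0.99739). Hence R_6(7) > 568, i.e. R_6(7) ≥ 569.

Largest n = 568; hence R_6(7) > 568.


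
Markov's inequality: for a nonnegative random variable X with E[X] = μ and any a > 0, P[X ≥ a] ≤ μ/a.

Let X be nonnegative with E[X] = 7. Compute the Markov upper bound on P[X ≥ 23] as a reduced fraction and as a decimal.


μ = E[X] = 7, a = 23.
Markov: P[X ≥ 23] ≤ μ/a = (7)/23 = 7/23.
Numerically: ≈ 0.304348.
(Since a = 23 > μ = 7.000000, the bound 7/23 is < 1 and informative.)

P[X ≥ 23] ≤ 7/23 ≈ 0.304348.


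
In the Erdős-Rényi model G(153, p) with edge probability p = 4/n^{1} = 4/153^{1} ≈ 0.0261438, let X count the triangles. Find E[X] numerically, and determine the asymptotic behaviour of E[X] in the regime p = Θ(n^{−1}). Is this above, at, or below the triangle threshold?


Number of potential triangles: C(153, 3) = 585276.
Each occurs with probability p³ ≈ (0.0261438)³ ≈ 1.78692235e-05.
By linearity: E[X] = C(153, 3)·p³ ≈ 585276 · 1.78692235e-05 ≈ 10.458428.
Here α = 1, so p = 4/n is exactly at the triangle threshold p ~ 1/n. Asymptotically E[X] → c³/6 = 4³/6 = 32/3 ≈ 10.666667, a bounded constant. In this regime the triangle count is asymptotically Poisson(c³/6).

E[X] ≈ 10.458428; in regime p = Θ(1/n^{1}) E[X] stays bounded (at the triangle threshold p ~ 1/n).


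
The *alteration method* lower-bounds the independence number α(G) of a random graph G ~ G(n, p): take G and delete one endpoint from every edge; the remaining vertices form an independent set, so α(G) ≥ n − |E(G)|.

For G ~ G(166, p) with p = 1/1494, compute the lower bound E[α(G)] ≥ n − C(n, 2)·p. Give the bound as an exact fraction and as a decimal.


E[|E(G)|] = C(166, 2)·p = 13695 · (1/1494) = 55/6.
E[α(G)] ≥ n − E[|E(G)|] = 166 − 55/6 = 941/6.
Numerically: ≈ 156.8333.
(This is only a lower bound; the true E[α(G)] may be larger.)

E[α(G)] ≥ 941/6 ≈ 156.8333.


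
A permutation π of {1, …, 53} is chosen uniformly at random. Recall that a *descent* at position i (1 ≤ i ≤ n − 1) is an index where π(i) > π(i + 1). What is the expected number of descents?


Write X = Σ X_I over i = 1, …, 52, with X_I the indicator of one descent.
There are 52 indicators.
For each fixed i, the pair (π(i), π(i+1)) is a uniformly random ordered pair of distinct values from {1, …, 53}; by symmetry P[π(i) > π(i+1)] = 1/2.
By linearity: E[X] = 52 · (1/2) = (53 − 1) · (1/2) = 26 ≈ 26.000000.

E[X] = 26 = 26.000000.


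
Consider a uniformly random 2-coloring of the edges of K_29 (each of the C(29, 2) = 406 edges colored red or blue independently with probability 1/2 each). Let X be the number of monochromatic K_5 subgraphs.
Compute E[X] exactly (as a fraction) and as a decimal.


Let X = Σ_S X_S over the C(29, 5) = 118755 subsets S of size 5, where X_S = 1 if the K_5 on S is monochromatic.
For a fixed S, the K_5 on S has C(5, 2) = 10 edges. P[all 10 edges red] = (1/2)^10, and likewise for blue, so P[monochromatic] = 2·(1/2)^10 = 2^{1 − 10} = 1/512.
By linearity: E[X] = C(29, 5) · 2^{1 − 10} = 118755 · 1/512 = 118755/512.
Numerically: E[X] ≈ 231.943359.

E[X] = C(29,5)·2^(1−C(5,2)) = 118755/512 ≈ 231.943359.


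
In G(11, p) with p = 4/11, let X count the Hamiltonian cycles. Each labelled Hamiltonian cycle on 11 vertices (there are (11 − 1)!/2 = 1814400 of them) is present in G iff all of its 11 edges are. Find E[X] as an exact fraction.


K_11 has (11 − 1)!/2 = 1814400 labelled Hamiltonian cycles.
For each such Hamiltonian cycle H, let X_H = 1 if all 11 edges of H are present in G. Then P[X_H = 1] = p^{11} = (4/11)^{11} = 4194304/285311670611.
By linearity of expectation: E[X] = Σ_H E[X_H] = 1814400 · p^{11} = 1814400 · 4194304/285311670611 = 7610145177600/285311670611.
Numerically: E[X] ≈ 26.67.

E[X] = 1814400 · (4/11)^{11} = 7610145177600/285311670611 ≈ 26.67.


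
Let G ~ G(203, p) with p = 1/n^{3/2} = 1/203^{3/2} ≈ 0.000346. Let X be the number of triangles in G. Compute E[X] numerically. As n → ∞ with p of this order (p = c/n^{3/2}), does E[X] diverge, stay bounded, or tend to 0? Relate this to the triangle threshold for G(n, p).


Number of potential triangles: C(203, 3) = 1373701.
Each occurs with probability p³ ≈ (0.000346)³ ≈ 4.13302e-11.
By linearity: E[X] = C(203, 3)·p³ ≈ 1373701 · 4.13302e-11 ≈ 0.000.
Since α = 3/2 > 1, p = c/n^{3/2} = o(1/n) is below the triangle threshold p ~ 1/n. Asymptotically E[X] ~ (c³/6)·n^{3(1−α)} = (1³/6)·n^{-1.5} → 0, so by Markov's inequality G has no triangles w.h.p.

E[X] ≈ 0.000; in regime p = Θ(1/n^{3/2}) E[X] tends to 0 (below the triangle threshold p ~ 1/n).


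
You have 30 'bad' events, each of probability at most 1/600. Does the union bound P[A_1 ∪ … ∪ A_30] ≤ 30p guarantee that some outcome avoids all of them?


Union bound: P[∪_{i=1}^{30} A_i] ≤ Σ_i P[A_i] ≤ 30·p = 30·(1/600) = 1/20.
Numerically: 1/20 ≈ 0.05000.
Is 1/20 < 1? YES.
Since P[∪ A_i] ≤ 1/20 < 1, the complement has P[∩ A_i^c] ≥ 1 − 1/20 = 19/20 > 0, so some outcome avoids every A_i.

30·p = 1/20 ≈ 0.05000; existence CERTIFIED by the union bound.


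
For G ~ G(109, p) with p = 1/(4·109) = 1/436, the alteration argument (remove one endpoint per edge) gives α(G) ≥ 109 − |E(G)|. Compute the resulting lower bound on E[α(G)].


E[|E(G)|] = C(109, 2)·p = 5886 · (1/436) = 27/2.
E[α(G)] ≥ n − E[|E(G)|] = 109 − 27/2 = 191/2.
Numerically: ≈ 95.500000.
(This is only a lower bound; the true E[α(G)] may be larger.)

E[α(G)] ≥ 191/2 ≈ 95.500000.


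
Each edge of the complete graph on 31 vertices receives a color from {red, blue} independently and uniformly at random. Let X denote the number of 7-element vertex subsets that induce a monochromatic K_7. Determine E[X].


Let X = Σ_S X_S over the C(31, 7) = 2629575 subsets S of size 7, where X_S = 1 if the K_7 on S is monochromatic.
For a fixed S, the K_7 on S has C(7, 2) = 21 edges. P[all 21 edges red] = (1/2)^21, and likewise for blue, so P[monochromatic] = 2·(1/2)^21 = 2^{1 − 21} = 1/1048576.
By linearity of expectation: E[X] = C(31, 7) · 2^{1 − 21} = 2629575 · 1/1048576 = 2629575/1048576.
Numerically: E[X] ≈ 2.5078.

E[X] = C(31,7)·2^(1−C(7,2)) = 2629575/1048576 ≈ 2.5078.


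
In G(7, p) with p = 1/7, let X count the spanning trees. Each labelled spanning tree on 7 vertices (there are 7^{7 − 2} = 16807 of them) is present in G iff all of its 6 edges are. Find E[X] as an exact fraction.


K_7 has 7^{7 − 2} = 16807 labelled spanning trees.
For each such spanning tree H, let X_H = 1 if all 6 edges of H are present in G. Then P[X_H = 1] = p^{6} = (1/7)^{6} = 1/117649.
By linearity of expectation: E[X] = Σ_H E[X_H] = 16807 · p^{6} = 16807 · 1/117649 = 1/7.
Numerically: E[X] ≈ 0.143.

E[X] = 16807 · (1/7)^{6} = 1/7 ≈ 0.143.


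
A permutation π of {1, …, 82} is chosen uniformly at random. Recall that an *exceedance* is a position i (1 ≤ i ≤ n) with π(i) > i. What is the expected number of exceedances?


Write X = Σ_{i=1}^{82} X_i, where X_i = 1_{π(i) > i}.
For each fixed i, π(i) is uniform over {1, …, 82} (marginal of a uniform permutation), so P[π(i) > i] = (n − i)/n. Summing: Σ_{i=1}^{82} (n − i)/n = (0 + 1 + … + 81)/82 = 82(82 − 1)/(2·82) = (82 − 1)/2.
Hence E[X] = Σ_{i=1}^{82} (82 − i)/82 = 81/2 ≈ 40.5000.

E[X] = 81/2 = 40.5000.


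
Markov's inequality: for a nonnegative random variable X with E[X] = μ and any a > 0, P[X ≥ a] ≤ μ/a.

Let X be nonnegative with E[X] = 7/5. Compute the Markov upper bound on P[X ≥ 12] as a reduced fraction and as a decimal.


μ = E[X] = 7/5, a = 12.
Markov: P[X ≥ 12] ≤ μ/a = (7/5)/12 = 7/60.
Numerically: ≈ 0.1167.
(Since a = 12 > μ = 1.4000, the bound 7/60 is < 1 and informative.)

P[X ≥ 12] ≤ 7/60 ≈ 0.1167.


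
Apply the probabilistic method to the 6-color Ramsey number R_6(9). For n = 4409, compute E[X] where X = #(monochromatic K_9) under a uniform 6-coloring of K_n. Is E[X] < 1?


E[X] = C(4409, 9) · 6^{1 − 36} = 1720875732988608787686577131 · 6^{−35} = 1720875732988608787686577131/1719070799748422591028658176.
As a reduced fraction: E[X] = 573625244329536262562192377/573023599916140863676219392 ≈ 1.001050.
Is E[X] < 1? NO.
Since E[X] ≥ 1, the first-moment bound is inconclusive at n = 4409; it does NOT by itself certify R_6(9) > 4409.

E[X] = 573625244329536262562192377/573023599916140863676219392 ≈ 1.001050; E[X] ≥ 1; first-moment method inconclusive here.


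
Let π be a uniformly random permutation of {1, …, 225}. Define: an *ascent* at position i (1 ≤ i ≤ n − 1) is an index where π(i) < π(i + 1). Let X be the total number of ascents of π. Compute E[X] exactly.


Write X = Σ X_I over i = 1, …, 224, with X_I the indicator of one ascent.
There are 224 indicators.
For each fixed i, the pair (π(i), π(i+1)) is a uniformly random ordered pair of distinct values from {1, …, 225}; by symmetry P[π(i) < π(i+1)] = 1/2.
By linearity: E[X] = 224 · (1/2) = (225 − 1) · (1/2) = 112 ≈ 112.000.

E[X] = 112 = 112.000.


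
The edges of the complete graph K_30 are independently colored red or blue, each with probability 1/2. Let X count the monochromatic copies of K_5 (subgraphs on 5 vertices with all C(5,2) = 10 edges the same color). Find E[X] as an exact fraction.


Let X = Σ_S X_S over the C(30, 5) = 142506 subsets S of size 5, where X_S = 1 if the K_5 on S is monochromatic.
For a fixed S, the K_5 on S has C(5, 2) = 10 edges. P[all 10 edges red] = (1/2)^10, and likewise for blue, so P[monochromatic] = 2·(1/2)^10 = 2^{1 − 10} = 1/512.
By linearity of expectation: E[X] = C(30, 5) · 2^{1 − 10} = 142506 · 1/512 = 71253/256.
Numerically: E[X] ≈ 278.33203.

E[X] = C(30,5)·2^(1−C(5,2)) = 71253/256 ≈ 278.33203.


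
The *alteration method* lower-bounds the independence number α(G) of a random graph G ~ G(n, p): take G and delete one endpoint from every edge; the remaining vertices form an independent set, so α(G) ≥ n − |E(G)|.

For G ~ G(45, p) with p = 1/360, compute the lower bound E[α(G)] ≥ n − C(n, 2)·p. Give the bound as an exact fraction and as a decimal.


E[|E(G)|] = C(45, 2)·p = 990 · (1/360) = 11/4.
E[α(G)] ≥ n − E[|E(G)|] = 45 − 11/4 = 169/4.
Numerically: ≈ 42.250.
(This is only a lower bound; the true E[α(G)] may be larger.)

E[α(G)] ≥ 169/4 ≈ 42.250.


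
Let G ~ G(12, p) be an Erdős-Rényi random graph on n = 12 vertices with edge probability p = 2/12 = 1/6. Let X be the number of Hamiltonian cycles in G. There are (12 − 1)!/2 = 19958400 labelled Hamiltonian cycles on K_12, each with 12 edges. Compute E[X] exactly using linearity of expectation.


K_12 has (12 − 1)!/2 = 19958400 labelled Hamiltonian cycles.
For each such Hamiltonian cycle H, let X_H = 1 if all 12 edges of H are present in G. Then P[X_H = 1] = p^{12} = (1/6)^{12} = 1/2176782336.
Summing the indicators: E[X] = Σ_H E[X_H] = 19958400 · p^{12} = 19958400 · 1/2176782336 = 1925/209952.
Numerically: E[X] ≈ 0.009169.

E[X] = 19958400 · (1/6)^{12} = 1925/209952 ≈ 0.009169.


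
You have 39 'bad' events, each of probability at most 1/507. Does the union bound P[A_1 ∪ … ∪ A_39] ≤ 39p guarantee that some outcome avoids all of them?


Union bound: P[∪_{i=1}^{39} A_i] ≤ Σ_i P[A_i] ≤ 39·p = 39·(1/507) = 1/13.
Numerically: 1/13 ≈ 0.077.
Is 1/13 < 1? YES.
Since P[∪ A_i] ≤ 1/13 < 1, the complement has P[∩ A_i^c] ≥ 1 − 1/13 = 12/13 > 0, so some outcome avoids every A_i.

39·p = 1/13 ≈ 0.077; existence CERTIFIED by the union bound.


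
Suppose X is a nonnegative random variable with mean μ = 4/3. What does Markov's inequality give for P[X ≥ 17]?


μ = E[X] = 4/3, a = 17.
Markov: P[X ≥ 17] ≤ μ/a = (4/3)/17 = 4/51.
Numerically: ≈ 0.078.
(Since a = 17 > μ = 1.333, the bound 4/51 is < 1 and informative.)

P[X ≥ 17] ≤ 4/51 ≈ 0.078.


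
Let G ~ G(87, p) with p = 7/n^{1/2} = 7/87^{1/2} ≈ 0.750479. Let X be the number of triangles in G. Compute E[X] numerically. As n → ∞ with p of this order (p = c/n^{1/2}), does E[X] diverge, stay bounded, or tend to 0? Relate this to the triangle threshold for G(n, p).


Number of potential triangles: C(87, 3) = 105995.
Each occurs with probability p³ ≈ (0.750479)³ ≈ 4.22683448e-01.
By linearity: E[X] = C(87, 3)·p³ ≈ 105995 · 4.22683448e-01 ≈ 44802.332033.
Since α = 1/2 < 1, p = c/n^{1/2} ≫ 1/n is above the triangle threshold p ~ 1/n. Asymptotically E[X] ~ (c³/6)·n^{3(1−α)} = (7³/6)·n^{1.5} → ∞; triangles are abundant w.h.p.

E[X] ≈ 44802.332033; in regime p = Θ(1/n^{1/2}) E[X] diverges (above the triangle threshold p ~ 1/n).


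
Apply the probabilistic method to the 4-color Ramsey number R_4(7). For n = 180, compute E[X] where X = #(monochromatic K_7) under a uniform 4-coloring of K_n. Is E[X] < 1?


E[X] = C(180, 7) · 4^{1 − 21} = 1079414463600 · 4^{−20} = 1079414463600/1099511627776.
As a reduced fraction: E[X] = 67463403975/68719476736 ≈ 0.982.
Is E[X] < 1? YES.
Since E[X] < 1, there exists a 4-coloring of K_{180} with no monochromatic K_7; hence R_4(7) > 180.

E[X] = 67463403975/68719476736 ≈ 0.982; E[X] < 1, so R_4(7) > 180.


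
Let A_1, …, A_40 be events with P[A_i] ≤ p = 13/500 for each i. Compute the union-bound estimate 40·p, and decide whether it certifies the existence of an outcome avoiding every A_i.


Union bound: P[∪_{i=1}^{40} A_i] ≤ Σ_i P[A_i] ≤ 40·p = 40·(13/500) = 26/25.
Numerically: 26/25 ≈ 1.0400000.
Is 26/25 < 1? NO.
Since the bound 26/25 is ≥ 1, the union bound is uninformative here; it does NOT by itself certify existence.

40·p = 26/25 ≈ 1.0400000; existence NOT certified by the union bound.


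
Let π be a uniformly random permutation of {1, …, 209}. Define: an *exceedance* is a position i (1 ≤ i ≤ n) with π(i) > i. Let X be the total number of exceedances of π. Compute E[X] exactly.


Write X = Σ_{i=1}^{209} X_i, where X_i = 1_{π(i) > i}.
For each fixed i, π(i) is uniform over {1, …, 209} (marginal of a uniform permutation), so P[π(i) > i] = (n − i)/n. Summing: Σ_{i=1}^{209} (n − i)/n = (0 + 1 + … + 208)/209 = 209(209 − 1)/(2·209) = (209 − 1)/2.
Hence E[X] = Σ_{i=1}^{209} (209 − i)/209 = 104 ≈ 104.00000.

E[X] = 104 = 104.00000.


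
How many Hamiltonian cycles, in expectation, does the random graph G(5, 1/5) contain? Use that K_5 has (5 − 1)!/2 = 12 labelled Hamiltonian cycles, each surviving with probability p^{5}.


K_5 has (5 − 1)!/2 = 12 labelled Hamiltonian cycles.
For each such Hamiltonian cycle H, let X_H = 1 if all 5 edges of H are present in G. Then P[X_H = 1] = p^{5} = (1/5)^{5} = 1/3125.
Summing the indicators: E[X] = Σ_H E[X_H] = 12 · p^{5} = 12 · 1/3125 = 12/3125.
Numerically: E[X] ≈ 0.00384.

E[X] = 12 · (1/5)^{5} = 12/3125 ≈ 0.00384.


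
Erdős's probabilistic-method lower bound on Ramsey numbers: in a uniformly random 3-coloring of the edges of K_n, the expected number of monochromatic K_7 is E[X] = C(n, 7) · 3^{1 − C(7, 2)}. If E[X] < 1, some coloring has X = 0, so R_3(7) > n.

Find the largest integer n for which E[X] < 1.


We need C(n, 7) · 3^{1 − 21} < 1, i.e. C(n, 7) < 3^{21 − 1} = 3486784401.
Check values of n near the boundary:
  n = 75: C(75, 7) = 1984829850; 1984829850 < 3486784401? YES
  n = 76: C(76, 7) = 2186189400; 2186189400 < 3486784401? YES
  n = 77: C(77, 7) = 2404808340; 2404808340 < 3486784401? YES
  n = 78: C(78, 7) = 2641902120; 2641902120 < 3486784401? YES
  n = 79: C(79, 7) = 2898753715; 2898753715 < 3486784401? YES
  n = 80: C(80, 7) = 3176716400; 3176716400 < 3486784401? YES
  n = 81: C(81, 7) = 3477216600; 3477216600 < 3486784401? YES
  n = 82: C(82, 7) = 3801756816; 3801756816 < 3486784401? NO
  n = 83: C(83, 7) = 4151918628; 4151918628 < 3486784401? NO
The largest n with C(n, 7) < 3486784401 is n = 81 (where E[X] = 42928600/43046721 ≈ 0.99726). Hence R_3(7) > 81, i.e. R_3(7) ≥ 82.

Largest n = 81; hence R_3(7) > 81.


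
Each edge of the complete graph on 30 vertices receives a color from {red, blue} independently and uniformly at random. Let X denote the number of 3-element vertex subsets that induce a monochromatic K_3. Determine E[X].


Let X = Σ_S X_S over the C(30, 3) = 4060 subsets S of size 3, where X_S = 1 if the K_3 on S is monochromatic.
For a fixed S, the K_3 on S has C(3, 2) = 3 edges. P[all 3 edges red] = (1/2)^3, and likewise for blue, so P[monochromatic] = 2·(1/2)^3 = 2^{1 − 3} = 1/4.
By linearity of expectation: E[X] = C(30, 3) · 2^{1 − 3} = 4060 · 1/4 = 1015.
Numerically: E[X] ≈ 1015.0000.

E[X] = C(30,3)·2^(1−C(3,2)) = 1015 ≈ 1015.0000.


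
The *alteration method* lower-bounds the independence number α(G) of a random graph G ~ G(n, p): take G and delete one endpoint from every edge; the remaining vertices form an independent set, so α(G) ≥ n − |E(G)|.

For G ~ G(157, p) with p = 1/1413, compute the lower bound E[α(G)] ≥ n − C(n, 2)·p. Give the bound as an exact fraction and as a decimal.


E[|E(G)|] = C(157, 2)·p = 12246 · (1/1413) = 26/3.
E[α(G)] ≥ n − E[|E(G)|] = 157 − 26/3 = 445/3.
Numerically: ≈ 148.33333.
(This is only a lower bound; the true E[α(G)] may be larger.)

E[α(G)] ≥ 445/3 ≈ 148.33333.


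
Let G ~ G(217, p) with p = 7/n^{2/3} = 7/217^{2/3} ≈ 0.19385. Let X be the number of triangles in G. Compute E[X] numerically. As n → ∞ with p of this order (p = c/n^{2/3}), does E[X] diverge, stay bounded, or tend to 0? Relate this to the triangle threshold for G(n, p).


Number of potential triangles: C(217, 3) = 1679580.
Each occurs with probability p³ ≈ (0.19385)³ ≈ 7.2840791e-03.
By linearity: E[X] = C(217, 3)·p³ ≈ 1679580 · 7.2840791e-03 ≈ 12234.19355.
Since α = 2/3 < 1, p = c/n^{2/3} ≫ 1/n is above the triangle threshold p ~ 1/n. Asymptotically E[X] ~ (c³/6)·n^{3(1−α)} = (7³/6)·n^{1} → ∞; triangles are abundant w.h.p.

E[X] ≈ 12234.19355; in regime p = Θ(1/n^{2/3}) E[X] diverges (above the triangle threshold p ~ 1/n).


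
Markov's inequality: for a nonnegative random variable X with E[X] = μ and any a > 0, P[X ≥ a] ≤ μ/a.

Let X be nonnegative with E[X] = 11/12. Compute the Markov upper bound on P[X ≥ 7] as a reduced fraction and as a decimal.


μ = E[X] = 11/12, a = 7.
Markov: P[X ≥ 7] ≤ μ/a = (11/12)/7 = 11/84.
Numerically: ≈ 0.130952.
(Since a = 7 > μ = 0.916667, the bound 11/84 is < 1 and informative.)

P[X ≥ 7] ≤ 11/84 ≈ 0.130952.


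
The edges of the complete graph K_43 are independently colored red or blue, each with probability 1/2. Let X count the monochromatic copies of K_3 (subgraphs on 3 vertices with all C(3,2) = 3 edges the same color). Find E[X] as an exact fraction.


Let X = Σ_S X_S over the C(43, 3) = 12341 subsets S of size 3, where X_S = 1 if the K_3 on S is monochromatic.
For a fixed S, the K_3 on S has C(3, 2) = 3 edges. P[all 3 edges red] = (1/2)^3, and likewise for blue, so P[monochromatic] = 2·(1/2)^3 = 2^{1 − 3} = 1/4.
By linearity: E[X] = C(43, 3) · 2^{1 − 3} = 12341 · 1/4 = 12341/4.
Numerically: E[X] ≈ 3085.250000.

E[X] = C(43,3)·2^(1−C(3,2)) = 12341/4 ≈ 3085.250000.


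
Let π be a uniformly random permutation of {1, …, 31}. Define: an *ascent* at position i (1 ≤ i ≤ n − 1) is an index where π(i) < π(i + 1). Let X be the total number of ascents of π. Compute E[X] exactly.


Write X = Σ X_I over i = 1, …, 30, with X_I the indicator of one ascent.
There are 30 indicators.
For each fixed i, the pair (π(i), π(i+1)) is a uniformly random ordered pair of distinct values from {1, …, 31}; by symmetry P[π(i) < π(i+1)] = 1/2.
By linearity: E[X] = 30 · (1/2) = (31 − 1) · (1/2) = 15 ≈ 15.000.

E[X] = 15 = 15.000.


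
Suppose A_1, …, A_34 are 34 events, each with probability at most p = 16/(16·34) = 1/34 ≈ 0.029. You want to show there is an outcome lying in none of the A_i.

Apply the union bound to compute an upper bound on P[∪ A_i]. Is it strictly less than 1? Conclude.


Union bound: P[∪_{i=1}^{34} A_i] ≤ Σ_i P[A_i] ≤ 34·p = 34·(1/34) = 1.
Numerically: 1 ≈ 1.000.
Is 1 < 1? NO.
Since the bound 1 is ≥ 1, the union bound is uninformative here; it does NOT by itself certify existence.

34·p = 1 ≈ 1.000; existence NOT certified by the union bound.


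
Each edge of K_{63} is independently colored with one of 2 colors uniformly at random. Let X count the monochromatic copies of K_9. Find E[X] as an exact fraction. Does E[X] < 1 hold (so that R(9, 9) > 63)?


E[X] = C(63, 9) · 2^{1 − 36} = 23667689815 · 2^{−35} = 23667689815/34359738368.
As a reduced fraction: E[X] = 23667689815/34359738368 ≈ 0.6888.
Is E[X] < 1? YES.
Since E[X] < 1, there exists a 2-coloring of K_{63} with no monochromatic K_9; hence R(9, 9) > 63.

E[X] = 23667689815/34359738368 ≈ 0.6888; E[X] < 1, so R(9, 9) > 63.


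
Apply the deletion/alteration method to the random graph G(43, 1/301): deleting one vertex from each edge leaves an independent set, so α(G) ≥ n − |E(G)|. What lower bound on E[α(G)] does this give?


E[|E(G)|] = C(43, 2)·p = 903 · (1/301) = 3.
E[α(G)] ≥ n − E[|E(G)|] = 43 − 3 = 40.
Numerically: ≈ 40.000000.
(This is only a lower bound; the true E[α(G)] may be larger.)

E[α(G)] ≥ 40 ≈ 40.000000.


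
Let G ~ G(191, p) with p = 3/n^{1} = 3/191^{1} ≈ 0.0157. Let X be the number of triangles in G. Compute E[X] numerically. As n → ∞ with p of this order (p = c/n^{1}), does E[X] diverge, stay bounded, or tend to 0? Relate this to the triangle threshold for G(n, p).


Number of potential triangles: C(191, 3) = 1143135.
Each occurs with probability p³ ≈ (0.0157)³ ≈ 3.87493e-06.
By linearity: E[X] = C(191, 3)·p³ ≈ 1143135 · 3.87493e-06 ≈ 4.430.
Here α = 1, so p = 3/n is exactly at the triangle threshold p ~ 1/n. Asymptotically E[X] → c³/6 = 3³/6 = 9/2 ≈ 4.500, a bounded constant. In this regime the triangle count is asymptotically Poisson(c³/6).

E[X] ≈ 4.430; in regime p = Θ(1/n^{1}) E[X] stays bounded (at the triangle threshold p ~ 1/n).


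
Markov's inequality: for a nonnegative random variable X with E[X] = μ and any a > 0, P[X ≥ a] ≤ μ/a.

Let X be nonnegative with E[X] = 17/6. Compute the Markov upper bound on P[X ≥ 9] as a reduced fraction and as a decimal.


μ = E[X] = 17/6, a = 9.
Markov: P[X ≥ 9] ≤ μ/a = (17/6)/9 = 17/54.
Numerically: ≈ 0.31481.
(Since a = 9 > μ = 2.83333, the bound 17/54 is < 1 and informative.)

P[X ≥ 9] ≤ 17/54 ≈ 0.31481.


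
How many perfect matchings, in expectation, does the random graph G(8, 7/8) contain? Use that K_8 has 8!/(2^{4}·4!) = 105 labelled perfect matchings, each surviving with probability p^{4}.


K_8 has 8!/(2^{4}·4!) = 105 labelled perfect matchings.
For each such perfect matching H, let X_H = 1 if all 4 edges of H are present in G. Then P[X_H = 1] = p^{4} = (7/8)^{4} = 2401/4096.
By linearity of expectation: E[X] = Σ_H E[X_H] = 105 · p^{4} = 105 · 2401/4096 = 252105/4096.
Numerically: E[X] ≈ 61.5491.

E[X] = 105 · (7/8)^{4} = 252105/4096 ≈ 61.5491.


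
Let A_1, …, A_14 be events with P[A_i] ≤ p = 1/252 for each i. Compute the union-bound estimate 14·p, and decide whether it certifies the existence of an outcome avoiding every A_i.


Union bound: P[∪_{i=1}^{14} A_i] ≤ Σ_i P[A_i] ≤ 14·p = 14·(1/252) = 1/18.
Numerically: 1/18 ≈ 0.055556.
Is 1/18 < 1? YES.
Since P[∪ A_i] ≤ 1/18 < 1, the complement has P[∩ A_i^c] ≥ 1 − 1/18 = 17/18 > 0, so some outcome avoids every A_i.

14·p = 1/18 ≈ 0.055556; existence CERTIFIED by the union bound.


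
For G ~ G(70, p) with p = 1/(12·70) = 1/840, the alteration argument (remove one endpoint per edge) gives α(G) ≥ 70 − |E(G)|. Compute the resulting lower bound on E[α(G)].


E[|E(G)|] = C(70, 2)·p = 2415 · (1/840) = 23/8.
E[α(G)] ≥ n − E[|E(G)|] = 70 − 23/8 = 537/8.
Numerically: ≈ 67.125.
(This is only a lower bound; the true E[α(G)] may be larger.)

E[α(G)] ≥ 537/8 ≈ 67.125.


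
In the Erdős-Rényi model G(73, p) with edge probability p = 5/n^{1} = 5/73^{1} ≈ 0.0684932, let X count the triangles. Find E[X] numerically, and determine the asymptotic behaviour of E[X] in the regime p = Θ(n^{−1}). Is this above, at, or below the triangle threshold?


Number of potential triangles: C(73, 3) = 62196.
Each occurs with probability p³ ≈ (0.0684932)³ ≈ 3.21322719e-04.
By linearity: E[X] = C(73, 3)·p³ ≈ 62196 · 3.21322719e-04 ≈ 19.984988.
Here α = 1, so p = 5/n is exactly at the triangle threshold p ~ 1/n. Asymptotically E[X] → c³/6 = 5³/6 = 125/6 ≈ 20.833333, a bounded constant. In this regime the triangle count is asymptotically Poisson(c³/6).

E[X] ≈ 19.984988; in regime p = Θ(1/n^{1}) E[X] stays bounded (at the triangle threshold p ~ 1/n).


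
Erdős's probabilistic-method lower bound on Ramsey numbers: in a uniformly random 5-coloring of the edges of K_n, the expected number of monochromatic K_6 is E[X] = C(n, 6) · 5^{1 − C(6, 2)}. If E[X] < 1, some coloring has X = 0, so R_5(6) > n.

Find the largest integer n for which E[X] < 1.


We need C(n, 6) · 5^{1 − 15} < 1, i.e. C(n, 6) < 5^{15 − 1} = 6103515625.
Check values of n near the boundary:
  n = 128: C(128, 6) = 5423611200; 5423611200 < 6103515625? YES
  n = 129: C(129, 6) = 5688177600; 5688177600 < 6103515625? YES
  n = 130: C(130, 6) = 5963412000; 5963412000 < 6103515625? YES
  n = 131: C(131, 6) = 6249655776; 6249655776 < 6103515625? NO
  n = 132: C(132, 6) = 6547258432; 6547258432 < 6103515625? NO
  n = 133: C(133, 6) = 6856577728; 6856577728 < 6103515625? NO
The largest n with C(n, 6) < 6103515625 is n = 130 (where E[X] = 47707296/48828125 ≈ 0.9770454). Hence R_5(6) > 130, i.e. R_5(6) ≥ 131.

Largest n = 130; hence R_5(6) > 130.
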